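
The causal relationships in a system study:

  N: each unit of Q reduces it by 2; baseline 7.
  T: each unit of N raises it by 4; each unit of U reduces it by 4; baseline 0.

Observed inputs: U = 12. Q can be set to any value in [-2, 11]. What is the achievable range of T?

Substituting into the T equation gives T = -8*Q - 20.
Linear in Q, so extremes are at the endpoints: Q = -2 gives T = -4; Q = 11 gives T = -108.

-108 to -4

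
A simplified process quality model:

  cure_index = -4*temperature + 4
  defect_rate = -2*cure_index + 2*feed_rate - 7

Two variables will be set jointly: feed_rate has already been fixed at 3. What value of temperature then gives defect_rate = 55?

With feed_rate held at 3:
Substituting into the defect_rate equation gives defect_rate = 8*temperature - 9.
Solve 8*temperature - 9 = 55: temperature = (55 + 9) / 8 = 8.

temperature = 8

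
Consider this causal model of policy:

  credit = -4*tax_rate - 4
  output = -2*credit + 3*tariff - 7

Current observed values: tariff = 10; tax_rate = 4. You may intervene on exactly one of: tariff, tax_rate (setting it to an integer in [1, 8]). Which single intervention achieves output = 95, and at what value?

set tax_rate = 8

Intervening on tariff: output = 3*tariff + 33. Reaching 95 requires tariff = 62/3, not an integer.
Intervening on tax_rate: with other inputs at their observed values, output = 8*tax_rate + 31. Solving for 95 gives tax_rate = 8, within [1, 8].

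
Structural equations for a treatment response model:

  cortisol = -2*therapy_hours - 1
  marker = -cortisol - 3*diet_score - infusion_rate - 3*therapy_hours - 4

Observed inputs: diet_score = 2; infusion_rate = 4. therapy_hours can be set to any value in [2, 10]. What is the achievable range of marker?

Substituting into the marker equation gives marker = -therapy_hours - 13.
Linear in therapy_hours, so extremes are at the endpoints: therapy_hours = 2 gives marker = -15; therapy_hours = 10 gives marker = -23.

-23 to -15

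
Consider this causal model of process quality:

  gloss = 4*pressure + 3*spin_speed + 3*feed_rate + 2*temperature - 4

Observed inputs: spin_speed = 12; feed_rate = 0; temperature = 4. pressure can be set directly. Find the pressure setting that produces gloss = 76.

Substituting into the gloss equation gives gloss = 4*pressure + 40.
Solve 4*pressure + 40 = 76: pressure = (76 - 40) / 4 = 9.

pressure = 9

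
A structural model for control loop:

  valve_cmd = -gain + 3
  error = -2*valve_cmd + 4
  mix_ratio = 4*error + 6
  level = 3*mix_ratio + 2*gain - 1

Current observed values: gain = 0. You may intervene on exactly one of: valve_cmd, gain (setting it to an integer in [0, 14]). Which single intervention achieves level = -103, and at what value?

Intervening on valve_cmd: with other inputs at their observed values, level = -24*valve_cmd + 65. Solving for -103 gives valve_cmd = 7, within [0, 14].
Intervening on gain: level = 26*gain - 7. Reaching -103 requires gain = -48/13, not an integer.

set valve_cmd = 7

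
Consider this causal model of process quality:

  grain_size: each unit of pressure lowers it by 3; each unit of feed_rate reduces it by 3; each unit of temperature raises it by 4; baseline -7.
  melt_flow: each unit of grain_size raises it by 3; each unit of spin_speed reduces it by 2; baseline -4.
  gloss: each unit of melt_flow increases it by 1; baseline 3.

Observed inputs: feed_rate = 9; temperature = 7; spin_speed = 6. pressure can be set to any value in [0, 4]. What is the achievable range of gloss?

-67 to -31

Substituting into the grain_size equation gives grain_size = -3*pressure - 6.
Substituting into the melt_flow equation gives melt_flow = -9*pressure - 34.
So gloss = -9*pressure - 31.
Linear in pressure, so extremes are at the endpoints: pressure = 0 gives gloss = -31; pressure = 4 gives gloss = -67.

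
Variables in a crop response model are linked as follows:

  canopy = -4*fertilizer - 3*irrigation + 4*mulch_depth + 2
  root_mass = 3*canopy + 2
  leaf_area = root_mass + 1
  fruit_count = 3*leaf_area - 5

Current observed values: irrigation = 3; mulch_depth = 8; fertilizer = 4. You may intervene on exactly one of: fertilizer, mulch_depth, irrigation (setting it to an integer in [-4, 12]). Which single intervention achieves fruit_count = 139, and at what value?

set irrigation = 1

Intervening on fertilizer: fruit_count = -36*fertilizer + 229. Reaching 139 requires fertilizer = 5/2, not an integer.
Intervening on mulch_depth: fruit_count = 36*mulch_depth - 203. Reaching 139 requires mulch_depth = 19/2, not an integer.
Intervening on irrigation: with other inputs at their observed values, fruit_count = -27*irrigation + 166. Solving for 139 gives irrigation = 1, within [-4, 12].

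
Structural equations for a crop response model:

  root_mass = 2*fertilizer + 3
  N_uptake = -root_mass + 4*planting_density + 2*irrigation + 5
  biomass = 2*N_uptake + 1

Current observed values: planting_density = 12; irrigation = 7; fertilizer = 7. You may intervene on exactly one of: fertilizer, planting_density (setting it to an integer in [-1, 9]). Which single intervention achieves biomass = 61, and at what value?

Intervening on fertilizer: biomass = -4*fertilizer + 129. Reaching 61 requires fertilizer = 17, outside [-1, 9].
Intervening on planting_density: with other inputs at their observed values, biomass = 8*planting_density + 5. Solving for 61 gives planting_density = 7, within [-1, 9].

set planting_density = 7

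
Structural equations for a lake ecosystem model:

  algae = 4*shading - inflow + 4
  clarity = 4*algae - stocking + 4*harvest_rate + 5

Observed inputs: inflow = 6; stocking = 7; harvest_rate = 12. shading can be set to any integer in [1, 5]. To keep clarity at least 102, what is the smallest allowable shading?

Substituting into the algae equation gives algae = 4*shading - 2.
So clarity = 16*shading + 38.
Require 16*shading + 38 ≥ 102, so shading ≥ 4.
The smallest integer in [1, 5] satisfying this is 4.

shading = 4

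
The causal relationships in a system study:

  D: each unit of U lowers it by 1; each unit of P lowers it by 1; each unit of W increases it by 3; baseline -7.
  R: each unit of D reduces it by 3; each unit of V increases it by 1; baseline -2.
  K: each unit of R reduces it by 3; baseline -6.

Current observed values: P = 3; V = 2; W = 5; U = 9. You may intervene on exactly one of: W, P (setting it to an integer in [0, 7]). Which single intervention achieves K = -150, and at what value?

Intervening on W: with other inputs at their observed values, K = 27*W - 177. Solving for -150 gives W = 1, within [0, 7].
Intervening on P: K = -9*P - 15. Reaching -150 requires P = 15, outside [0, 7].

set W = 1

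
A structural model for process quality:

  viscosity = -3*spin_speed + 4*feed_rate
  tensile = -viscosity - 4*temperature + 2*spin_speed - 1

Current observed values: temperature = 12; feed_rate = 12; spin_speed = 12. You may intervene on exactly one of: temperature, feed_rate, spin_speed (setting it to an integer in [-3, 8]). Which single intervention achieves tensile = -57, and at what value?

Intervening on temperature: tensile = -4*temperature + 11. Reaching -57 requires temperature = 17, outside [-3, 8].
Intervening on feed_rate: tensile = -4*feed_rate + 11. Reaching -57 requires feed_rate = 17, outside [-3, 8].
Intervening on spin_speed: with other inputs at their observed values, tensile = 5*spin_speed - 97. Solving for -57 gives spin_speed = 8, within [-3, 8].

set spin_speed = 8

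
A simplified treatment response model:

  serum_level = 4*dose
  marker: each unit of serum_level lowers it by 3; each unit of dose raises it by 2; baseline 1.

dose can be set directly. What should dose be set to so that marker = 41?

dose = -4

Substituting into the marker equation gives marker = -10*dose + 1.
Solve -10*dose + 1 = 41: dose = (41 - 1) / -10 = -4.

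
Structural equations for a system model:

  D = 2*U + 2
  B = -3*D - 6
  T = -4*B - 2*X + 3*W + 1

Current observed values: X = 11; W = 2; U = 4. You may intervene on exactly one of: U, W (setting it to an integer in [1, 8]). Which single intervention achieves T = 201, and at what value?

set U = 7

Intervening on U: with other inputs at their observed values, T = 24*U + 33. Solving for 201 gives U = 7, within [1, 8].
Intervening on W: T = 3*W + 123. Reaching 201 requires W = 26, outside [1, 8].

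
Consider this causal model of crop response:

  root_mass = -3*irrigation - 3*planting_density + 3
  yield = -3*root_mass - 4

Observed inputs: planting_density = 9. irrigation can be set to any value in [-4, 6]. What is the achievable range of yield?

32 to 122

Substituting into the root_mass equation gives root_mass = -3*irrigation - 24.
This gives yield = 9*irrigation + 68.
Linear in irrigation, so extremes are at the endpoints: irrigation = -4 gives yield = 32; irrigation = 6 gives yield = 122.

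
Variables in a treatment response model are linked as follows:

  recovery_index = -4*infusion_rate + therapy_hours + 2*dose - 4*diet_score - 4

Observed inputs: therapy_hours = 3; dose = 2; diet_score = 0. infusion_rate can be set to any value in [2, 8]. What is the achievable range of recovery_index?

-29 to -5

Substituting into the recovery_index equation gives recovery_index = -4*infusion_rate + 3.
Linear in infusion_rate, so extremes are at the endpoints: infusion_rate = 2 gives recovery_index = -5; infusion_rate = 8 gives recovery_index = -29.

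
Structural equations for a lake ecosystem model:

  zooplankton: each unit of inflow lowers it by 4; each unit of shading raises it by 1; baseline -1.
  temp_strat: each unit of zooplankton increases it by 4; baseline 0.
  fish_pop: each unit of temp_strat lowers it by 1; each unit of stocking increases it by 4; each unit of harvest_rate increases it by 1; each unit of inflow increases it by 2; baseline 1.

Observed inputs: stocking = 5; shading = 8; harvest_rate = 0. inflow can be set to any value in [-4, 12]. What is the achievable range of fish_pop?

Substituting into the zooplankton equation gives zooplankton = -4*inflow + 7.
Substituting into the temp_strat equation gives temp_strat = -16*inflow + 28.
Substituting into the fish_pop equation gives fish_pop = 18*inflow - 7.
Linear in inflow, so extremes are at the endpoints: inflow = -4 gives fish_pop = -79; inflow = 12 gives fish_pop = 209.

-79 to 209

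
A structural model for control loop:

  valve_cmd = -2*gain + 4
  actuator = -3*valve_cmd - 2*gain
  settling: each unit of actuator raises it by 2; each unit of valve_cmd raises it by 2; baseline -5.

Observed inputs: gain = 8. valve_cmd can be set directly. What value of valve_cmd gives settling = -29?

valve_cmd = -2

Intervening on valve_cmd fixes its value directly, overriding its dependence on gain.
Substituting into the actuator equation gives actuator = -3*valve_cmd - 16.
This gives settling = -4*valve_cmd - 37.
Solve -4*valve_cmd - 37 = -29: valve_cmd = (-29 + 37) / -4 = -2.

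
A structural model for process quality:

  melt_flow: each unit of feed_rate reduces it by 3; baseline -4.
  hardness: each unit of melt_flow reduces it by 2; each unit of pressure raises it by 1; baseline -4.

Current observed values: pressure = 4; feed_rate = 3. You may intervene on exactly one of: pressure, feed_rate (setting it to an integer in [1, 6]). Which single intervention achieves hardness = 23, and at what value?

Intervening on pressure: with other inputs at their observed values, hardness = pressure + 22. Solving for 23 gives pressure = 1, within [1, 6].
Intervening on feed_rate: hardness = 6*feed_rate + 8. Reaching 23 requires feed_rate = 5/2, not an integer.

set pressure = 1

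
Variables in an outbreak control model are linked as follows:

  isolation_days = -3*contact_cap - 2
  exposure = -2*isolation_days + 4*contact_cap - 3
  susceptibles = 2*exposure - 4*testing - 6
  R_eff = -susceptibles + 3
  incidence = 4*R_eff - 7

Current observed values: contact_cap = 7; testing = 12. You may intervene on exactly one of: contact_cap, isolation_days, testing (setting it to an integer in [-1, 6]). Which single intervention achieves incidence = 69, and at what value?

Intervening on contact_cap: incidence = -80*contact_cap + 213. Reaching 69 requires contact_cap = 9/5, not an integer.
Intervening on isolation_days: with other inputs at their observed values, incidence = 16*isolation_days + 21. Solving for 69 gives isolation_days = 3, within [-1, 6].
Intervening on testing: incidence = 16*testing - 539. Reaching 69 requires testing = 38, outside [-1, 6].

set isolation_days = 3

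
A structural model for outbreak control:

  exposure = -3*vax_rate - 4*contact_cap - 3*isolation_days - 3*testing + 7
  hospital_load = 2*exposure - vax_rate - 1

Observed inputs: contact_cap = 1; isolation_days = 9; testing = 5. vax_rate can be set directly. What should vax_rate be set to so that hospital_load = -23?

vax_rate = -8

Substituting into the exposure equation gives exposure = -3*vax_rate - 39.
So hospital_load = -7*vax_rate - 79.
Solve -7*vax_rate - 79 = -23: vax_rate = (-23 + 79) / -7 = -8.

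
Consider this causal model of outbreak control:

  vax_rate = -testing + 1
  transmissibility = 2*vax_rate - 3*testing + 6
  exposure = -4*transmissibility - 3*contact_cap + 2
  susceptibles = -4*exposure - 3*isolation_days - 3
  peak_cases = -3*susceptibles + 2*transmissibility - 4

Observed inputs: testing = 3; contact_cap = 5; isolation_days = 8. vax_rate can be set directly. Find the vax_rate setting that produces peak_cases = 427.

vax_rate = -4

Intervening on vax_rate fixes its value directly, overriding its dependence on testing.
Substituting into the transmissibility equation gives transmissibility = 2*vax_rate - 3.
This gives exposure = -8*vax_rate - 1.
susceptibles becomes 32*vax_rate - 23.
Substituting into the peak_cases equation gives peak_cases = -92*vax_rate + 59.
Solve -92*vax_rate + 59 = 427: vax_rate = (427 - 59) / -92 = -4.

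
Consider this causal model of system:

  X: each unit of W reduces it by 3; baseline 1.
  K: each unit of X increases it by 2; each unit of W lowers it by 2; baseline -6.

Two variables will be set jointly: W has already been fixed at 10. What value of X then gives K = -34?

With W held at 10:
Intervening on X fixes its value directly, overriding its dependence on W.
Substituting into the K equation gives K = 2*X - 26.
Solve 2*X - 26 = -34: X = (-34 + 26) / 2 = -4.

X = -4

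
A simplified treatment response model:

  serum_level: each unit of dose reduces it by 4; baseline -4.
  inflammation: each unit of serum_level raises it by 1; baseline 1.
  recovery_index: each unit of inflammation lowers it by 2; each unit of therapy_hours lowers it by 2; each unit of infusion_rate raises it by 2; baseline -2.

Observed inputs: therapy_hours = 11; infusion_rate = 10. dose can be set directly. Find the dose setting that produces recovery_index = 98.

dose = 12

Substituting into the inflammation equation gives inflammation = -4*dose - 3.
recovery_index becomes 8*dose + 2.
Solve 8*dose + 2 = 98: dose = (98 - 2) / 8 = 12.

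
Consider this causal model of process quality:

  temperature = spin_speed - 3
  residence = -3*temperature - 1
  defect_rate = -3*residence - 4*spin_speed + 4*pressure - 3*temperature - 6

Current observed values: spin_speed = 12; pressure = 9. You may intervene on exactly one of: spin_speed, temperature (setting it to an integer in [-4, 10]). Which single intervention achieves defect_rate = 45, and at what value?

Intervening on spin_speed: defect_rate = 2*spin_speed + 15. Reaching 45 requires spin_speed = 15, outside [-4, 10].
Intervening on temperature: with other inputs at their observed values, defect_rate = 6*temperature - 15. Solving for 45 gives temperature = 10, within [-4, 10].

set temperature = 10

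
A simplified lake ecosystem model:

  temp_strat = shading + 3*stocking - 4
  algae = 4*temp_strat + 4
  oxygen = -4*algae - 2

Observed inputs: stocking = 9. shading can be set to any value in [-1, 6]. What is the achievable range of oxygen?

Substituting into the temp_strat equation gives temp_strat = shading + 23.
This gives algae = 4*shading + 96.
Substituting into the oxygen equation gives oxygen = -16*shading - 386.
Linear in shading, so extremes are at the endpoints: shading = -1 gives oxygen = -370; shading = 6 gives oxygen = -482.

-482 to -370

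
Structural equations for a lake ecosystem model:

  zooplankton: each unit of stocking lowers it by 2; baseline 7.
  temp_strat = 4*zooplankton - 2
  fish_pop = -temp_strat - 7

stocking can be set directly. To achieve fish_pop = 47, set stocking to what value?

stocking = 10

Substituting into the temp_strat equation gives temp_strat = -8*stocking + 26.
So fish_pop = 8*stocking - 33.
Solve 8*stocking - 33 = 47: stocking = (47 + 33) / 8 = 10.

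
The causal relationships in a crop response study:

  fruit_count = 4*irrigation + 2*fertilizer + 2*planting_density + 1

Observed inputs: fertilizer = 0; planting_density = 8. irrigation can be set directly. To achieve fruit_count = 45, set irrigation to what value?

irrigation = 7

Substituting into the fruit_count equation gives fruit_count = 4*irrigation + 17.
Solve 4*irrigation + 17 = 45: irrigation = (45 - 17) / 4 = 7.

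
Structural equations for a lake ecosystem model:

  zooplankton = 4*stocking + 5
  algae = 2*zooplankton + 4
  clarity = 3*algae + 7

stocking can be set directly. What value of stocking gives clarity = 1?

Substituting into the algae equation gives algae = 8*stocking + 14.
So clarity = 24*stocking + 49.
Solve 24*stocking + 49 = 1: stocking = (1 - 49) / 24 = -2.

stocking = -2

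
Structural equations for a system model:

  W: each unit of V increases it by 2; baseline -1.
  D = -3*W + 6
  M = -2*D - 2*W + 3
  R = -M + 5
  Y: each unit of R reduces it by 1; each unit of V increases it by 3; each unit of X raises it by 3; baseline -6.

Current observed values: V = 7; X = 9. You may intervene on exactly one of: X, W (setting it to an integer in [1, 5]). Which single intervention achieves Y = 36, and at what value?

Intervening on X: Y = 3*X + 53. Reaching 36 requires X = -17/3, not an integer.
Intervening on W: with other inputs at their observed values, Y = 4*W + 28. Solving for 36 gives W = 2, within [1, 5].

set W = 2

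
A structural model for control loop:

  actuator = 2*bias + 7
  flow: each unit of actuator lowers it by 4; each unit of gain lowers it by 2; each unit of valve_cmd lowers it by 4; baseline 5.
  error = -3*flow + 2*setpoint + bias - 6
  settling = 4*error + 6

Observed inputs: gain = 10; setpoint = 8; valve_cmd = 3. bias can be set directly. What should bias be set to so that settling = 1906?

Substituting into the flow equation gives flow = -8*bias - 55.
Substituting into the error equation gives error = 25*bias + 175.
Substituting into the settling equation gives settling = 100*bias + 706.
Solve 100*bias + 706 = 1906: bias = (1906 - 706) / 100 = 12.

bias = 12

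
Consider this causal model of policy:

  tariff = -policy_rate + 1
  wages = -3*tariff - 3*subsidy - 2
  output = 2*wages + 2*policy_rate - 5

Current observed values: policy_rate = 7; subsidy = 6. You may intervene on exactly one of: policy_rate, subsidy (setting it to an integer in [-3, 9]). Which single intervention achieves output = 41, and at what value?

Intervening on policy_rate: output = 8*policy_rate - 51. Reaching 41 requires policy_rate = 23/2, not an integer.
Intervening on subsidy: with other inputs at their observed values, output = -6*subsidy + 41. Solving for 41 gives subsidy = 0, within [-3, 9].

set subsidy = 0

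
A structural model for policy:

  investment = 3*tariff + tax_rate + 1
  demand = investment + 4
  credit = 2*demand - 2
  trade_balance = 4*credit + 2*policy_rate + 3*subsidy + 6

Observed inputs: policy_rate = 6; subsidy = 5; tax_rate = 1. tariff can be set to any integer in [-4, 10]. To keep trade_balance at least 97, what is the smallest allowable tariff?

tariff = 1

Substituting into the investment equation gives investment = 3*tariff + 2.
demand becomes 3*tariff + 6.
So credit = 6*tariff + 10.
Substituting into the trade_balance equation gives trade_balance = 24*tariff + 73.
Require 24*tariff + 73 ≥ 97, so tariff ≥ 1.
The smallest integer in [-4, 10] satisfying this is 1.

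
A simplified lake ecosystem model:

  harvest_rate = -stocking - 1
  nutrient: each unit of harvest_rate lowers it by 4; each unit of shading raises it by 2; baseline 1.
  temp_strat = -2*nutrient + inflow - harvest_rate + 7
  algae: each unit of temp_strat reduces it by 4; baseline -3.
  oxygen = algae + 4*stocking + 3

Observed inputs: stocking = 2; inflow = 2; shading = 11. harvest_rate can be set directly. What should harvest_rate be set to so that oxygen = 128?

Intervening on harvest_rate fixes its value directly, overriding its dependence on stocking.
Substituting into the nutrient equation gives nutrient = -4*harvest_rate + 23.
temp_strat becomes 7*harvest_rate - 37.
Substituting into the algae equation gives algae = -28*harvest_rate + 145.
Substituting into the oxygen equation gives oxygen = -28*harvest_rate + 156.
Solve -28*harvest_rate + 156 = 128: harvest_rate = (128 - 156) / -28 = 1.

harvest_rate = 1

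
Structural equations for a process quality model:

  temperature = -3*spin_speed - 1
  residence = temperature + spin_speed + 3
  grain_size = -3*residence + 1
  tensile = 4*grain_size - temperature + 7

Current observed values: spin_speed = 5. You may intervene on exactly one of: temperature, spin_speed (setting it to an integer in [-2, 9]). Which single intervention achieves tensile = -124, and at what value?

Intervening on temperature: with other inputs at their observed values, tensile = -13*temperature - 85. Solving for -124 gives temperature = 3, within [-2, 9].
Intervening on spin_speed: tensile = 27*spin_speed - 12. Reaching -124 requires spin_speed = -112/27, not an integer.

set temperature = 3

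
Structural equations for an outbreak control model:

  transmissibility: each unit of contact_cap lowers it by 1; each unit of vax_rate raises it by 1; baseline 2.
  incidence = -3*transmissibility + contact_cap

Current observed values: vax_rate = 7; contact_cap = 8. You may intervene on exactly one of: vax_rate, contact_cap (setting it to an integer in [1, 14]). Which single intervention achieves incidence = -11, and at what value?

Intervening on vax_rate: incidence = -3*vax_rate + 26. Reaching -11 requires vax_rate = 37/3, not an integer.
Intervening on contact_cap: with other inputs at their observed values, incidence = 4*contact_cap - 27. Solving for -11 gives contact_cap = 4, within [1, 14].

set contact_cap = 4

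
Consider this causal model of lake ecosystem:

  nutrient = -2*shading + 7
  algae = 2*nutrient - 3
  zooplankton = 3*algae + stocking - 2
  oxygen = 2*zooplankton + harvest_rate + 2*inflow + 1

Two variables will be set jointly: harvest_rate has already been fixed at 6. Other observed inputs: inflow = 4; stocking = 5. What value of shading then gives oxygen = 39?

shading = 2

With harvest_rate held at 6:
Substituting into the algae equation gives algae = -4*shading + 11.
Substituting into the zooplankton equation gives zooplankton = -12*shading + 36.
Substituting into the oxygen equation gives oxygen = -24*shading + 87.
Solve -24*shading + 87 = 39: shading = (39 - 87) / -24 = 2.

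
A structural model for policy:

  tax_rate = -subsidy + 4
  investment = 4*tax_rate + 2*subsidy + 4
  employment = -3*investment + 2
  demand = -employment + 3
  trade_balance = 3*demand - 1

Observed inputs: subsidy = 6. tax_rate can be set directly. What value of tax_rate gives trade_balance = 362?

tax_rate = 6

Intervening on tax_rate fixes its value directly, overriding its dependence on subsidy.
Substituting into the investment equation gives investment = 4*tax_rate + 16.
Substituting into the employment equation gives employment = -12*tax_rate - 46.
demand becomes 12*tax_rate + 49.
Substituting into the trade_balance equation gives trade_balance = 36*tax_rate + 146.
Solve 36*tax_rate + 146 = 362: tax_rate = (362 - 146) / 36 = 6.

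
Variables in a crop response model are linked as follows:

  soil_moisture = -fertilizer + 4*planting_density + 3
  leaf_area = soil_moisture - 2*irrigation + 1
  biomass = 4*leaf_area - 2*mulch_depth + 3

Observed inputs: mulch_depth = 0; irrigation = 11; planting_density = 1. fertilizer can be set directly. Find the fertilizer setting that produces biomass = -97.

fertilizer = 11

Substituting into the soil_moisture equation gives soil_moisture = -fertilizer + 7.
Substituting into the leaf_area equation gives leaf_area = -fertilizer - 14.
This gives biomass = -4*fertilizer - 53.
Solve -4*fertilizer - 53 = -97: fertilizer = (-97 + 53) / -4 = 11.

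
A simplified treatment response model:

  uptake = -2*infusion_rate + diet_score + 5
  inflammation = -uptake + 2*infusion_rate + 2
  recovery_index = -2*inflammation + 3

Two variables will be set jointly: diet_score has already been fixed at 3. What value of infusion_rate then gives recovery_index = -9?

infusion_rate = 3

With diet_score held at 3:
Substituting into the uptake equation gives uptake = -2*infusion_rate + 8.
Substituting into the inflammation equation gives inflammation = 4*infusion_rate - 6.
Substituting into the recovery_index equation gives recovery_index = -8*infusion_rate + 15.
Solve -8*infusion_rate + 15 = -9: infusion_rate = (-9 - 15) / -8 = 3.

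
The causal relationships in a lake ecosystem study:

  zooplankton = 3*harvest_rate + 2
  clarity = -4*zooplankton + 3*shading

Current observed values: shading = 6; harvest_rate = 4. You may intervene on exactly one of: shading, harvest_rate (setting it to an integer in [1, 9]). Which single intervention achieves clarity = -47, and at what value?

Intervening on shading: with other inputs at their observed values, clarity = 3*shading - 56. Solving for -47 gives shading = 3, within [1, 9].
Intervening on harvest_rate: clarity = -12*harvest_rate + 10. Reaching -47 requires harvest_rate = 19/4, not an integer.

set shading = 3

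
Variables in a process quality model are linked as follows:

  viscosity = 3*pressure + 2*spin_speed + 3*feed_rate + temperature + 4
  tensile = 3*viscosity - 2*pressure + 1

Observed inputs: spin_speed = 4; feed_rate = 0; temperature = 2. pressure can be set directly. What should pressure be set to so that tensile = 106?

pressure = 9

Substituting into the viscosity equation gives viscosity = 3*pressure + 14.
So tensile = 7*pressure + 43.
Solve 7*pressure + 43 = 106: pressure = (106 - 43) / 7 = 9.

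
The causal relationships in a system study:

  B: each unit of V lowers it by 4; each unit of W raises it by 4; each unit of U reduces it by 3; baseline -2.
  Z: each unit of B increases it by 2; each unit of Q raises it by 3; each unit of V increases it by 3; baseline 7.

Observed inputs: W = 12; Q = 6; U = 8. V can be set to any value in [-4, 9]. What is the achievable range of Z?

Substituting into the B equation gives B = -4*V + 22.
Substituting into the Z equation gives Z = -5*V + 69.
Linear in V, so extremes are at the endpoints: V = -4 gives Z = 89; V = 9 gives Z = 24.

24 to 89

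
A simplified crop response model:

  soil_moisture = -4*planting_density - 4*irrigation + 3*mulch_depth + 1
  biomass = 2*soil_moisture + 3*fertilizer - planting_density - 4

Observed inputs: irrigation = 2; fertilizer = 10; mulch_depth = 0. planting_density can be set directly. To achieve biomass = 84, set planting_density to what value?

planting_density = -8

Substituting into the soil_moisture equation gives soil_moisture = -4*planting_density - 7.
Substituting into the biomass equation gives biomass = -9*planting_density + 12.
Solve -9*planting_density + 12 = 84: planting_density = (84 - 12) / -9 = -8.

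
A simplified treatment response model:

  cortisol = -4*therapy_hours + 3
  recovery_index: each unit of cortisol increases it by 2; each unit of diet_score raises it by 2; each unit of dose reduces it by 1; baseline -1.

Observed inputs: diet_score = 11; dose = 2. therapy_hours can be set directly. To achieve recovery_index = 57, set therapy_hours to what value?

Substituting into the recovery_index equation gives recovery_index = -8*therapy_hours + 25.
Solve -8*therapy_hours + 25 = 57: therapy_hours = (57 - 25) / -8 = -4.

therapy_hours = -4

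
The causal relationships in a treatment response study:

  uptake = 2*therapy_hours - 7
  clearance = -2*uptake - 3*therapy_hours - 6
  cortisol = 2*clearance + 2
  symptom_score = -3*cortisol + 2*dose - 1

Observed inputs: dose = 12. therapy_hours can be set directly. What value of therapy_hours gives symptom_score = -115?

Substituting into the clearance equation gives clearance = -7*therapy_hours + 8.
cortisol becomes -14*therapy_hours + 18.
symptom_score becomes 42*therapy_hours - 31.
Solve 42*therapy_hours - 31 = -115: therapy_hours = (-115 + 31) / 42 = -2.

therapy_hours = -2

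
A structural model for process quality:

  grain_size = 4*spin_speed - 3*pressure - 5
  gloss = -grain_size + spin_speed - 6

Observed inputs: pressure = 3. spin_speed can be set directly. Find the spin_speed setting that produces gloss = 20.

Substituting into the grain_size equation gives grain_size = 4*spin_speed - 14.
Substituting into the gloss equation gives gloss = -3*spin_speed + 8.
Solve -3*spin_speed + 8 = 20: spin_speed = (20 - 8) / -3 = -4.

spin_speed = -4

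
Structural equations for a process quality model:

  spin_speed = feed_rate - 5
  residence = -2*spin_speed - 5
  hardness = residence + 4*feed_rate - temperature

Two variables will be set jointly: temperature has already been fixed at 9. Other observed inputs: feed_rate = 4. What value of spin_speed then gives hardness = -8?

With temperature held at 9:
Intervening on spin_speed fixes its value directly, overriding its dependence on feed_rate.
Substituting into the hardness equation gives hardness = -2*spin_speed + 2.
Solve -2*spin_speed + 2 = -8: spin_speed = (-8 - 2) / -2 = 5.

spin_speed = 5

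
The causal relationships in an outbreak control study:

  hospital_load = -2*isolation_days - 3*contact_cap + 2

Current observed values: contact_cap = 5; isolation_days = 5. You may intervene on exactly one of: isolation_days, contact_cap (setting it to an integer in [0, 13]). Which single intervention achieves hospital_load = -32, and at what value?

set contact_cap = 8

Intervening on isolation_days: hospital_load = -2*isolation_days - 13. Reaching -32 requires isolation_days = 19/2, not an integer.
Intervening on contact_cap: with other inputs at their observed values, hospital_load = -3*contact_cap - 8. Solving for -32 gives contact_cap = 8, within [0, 13].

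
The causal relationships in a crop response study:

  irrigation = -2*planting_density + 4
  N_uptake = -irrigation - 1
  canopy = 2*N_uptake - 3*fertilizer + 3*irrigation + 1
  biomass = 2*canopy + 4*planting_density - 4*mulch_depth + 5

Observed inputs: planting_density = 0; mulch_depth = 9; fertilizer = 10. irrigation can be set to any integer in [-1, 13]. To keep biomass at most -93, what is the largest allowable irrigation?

Intervening on irrigation fixes its value directly, overriding its dependence on planting_density.
Substituting into the canopy equation gives canopy = irrigation - 31.
So biomass = 2*irrigation - 93.
Require 2*irrigation - 93 ≤ -93, so irrigation ≤ 0.
The largest integer in [-1, 13] satisfying this is 0.

irrigation = 0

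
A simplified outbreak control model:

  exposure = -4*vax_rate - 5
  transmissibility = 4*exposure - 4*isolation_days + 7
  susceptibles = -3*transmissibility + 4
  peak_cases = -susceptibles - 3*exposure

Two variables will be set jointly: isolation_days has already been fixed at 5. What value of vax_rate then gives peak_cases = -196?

vax_rate = 3

With isolation_days held at 5:
Substituting into the transmissibility equation gives transmissibility = -16*vax_rate - 33.
susceptibles becomes 48*vax_rate + 103.
peak_cases becomes -36*vax_rate - 88.
Solve -36*vax_rate - 88 = -196: vax_rate = (-196 + 88) / -36 = 3.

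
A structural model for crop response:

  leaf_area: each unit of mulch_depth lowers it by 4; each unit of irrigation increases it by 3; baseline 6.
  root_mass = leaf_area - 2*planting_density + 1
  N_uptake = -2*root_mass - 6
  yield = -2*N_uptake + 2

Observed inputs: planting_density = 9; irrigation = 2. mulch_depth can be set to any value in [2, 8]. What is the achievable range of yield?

Substituting into the leaf_area equation gives leaf_area = -4*mulch_depth + 12.
This gives root_mass = -4*mulch_depth - 5.
Substituting into the N_uptake equation gives N_uptake = 8*mulch_depth + 4.
yield becomes -16*mulch_depth - 6.
Linear in mulch_depth, so extremes are at the endpoints: mulch_depth = 2 gives yield = -38; mulch_depth = 8 gives yield = -134.

-134 to -38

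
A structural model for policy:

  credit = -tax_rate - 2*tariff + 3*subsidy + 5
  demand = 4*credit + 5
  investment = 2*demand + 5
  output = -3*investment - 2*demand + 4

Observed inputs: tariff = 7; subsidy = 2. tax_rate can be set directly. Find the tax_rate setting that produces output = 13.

Substituting into the credit equation gives credit = -tax_rate - 3.
Substituting into the demand equation gives demand = -4*tax_rate - 7.
This gives investment = -8*tax_rate - 9.
Substituting into the output equation gives output = 32*tax_rate + 45.
Solve 32*tax_rate + 45 = 13: tax_rate = (13 - 45) / 32 = -1.

tax_rate = -1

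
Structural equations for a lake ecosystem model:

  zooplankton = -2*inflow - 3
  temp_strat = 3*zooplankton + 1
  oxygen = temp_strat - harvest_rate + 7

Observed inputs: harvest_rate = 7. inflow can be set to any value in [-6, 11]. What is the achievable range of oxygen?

Substituting into the temp_strat equation gives temp_strat = -6*inflow - 8.
This gives oxygen = -6*inflow - 8.
Linear in inflow, so extremes are at the endpoints: inflow = -6 gives oxygen = 28; inflow = 11 gives oxygen = -74.

-74 to 28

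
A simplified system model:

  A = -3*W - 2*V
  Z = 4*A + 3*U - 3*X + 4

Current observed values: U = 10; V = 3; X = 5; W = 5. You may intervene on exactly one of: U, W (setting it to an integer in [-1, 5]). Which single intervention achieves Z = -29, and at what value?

set W = 2

Intervening on U: Z = 3*U - 95. Reaching -29 requires U = 22, outside [-1, 5].
Intervening on W: with other inputs at their observed values, Z = -12*W - 5. Solving for -29 gives W = 2, within [-1, 5].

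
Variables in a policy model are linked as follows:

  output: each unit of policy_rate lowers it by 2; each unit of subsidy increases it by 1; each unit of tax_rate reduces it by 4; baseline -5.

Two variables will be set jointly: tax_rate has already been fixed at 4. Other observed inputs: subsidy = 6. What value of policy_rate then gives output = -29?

policy_rate = 7

With tax_rate held at 4:
Substituting into the output equation gives output = -2*policy_rate - 15.
Solve -2*policy_rate - 15 = -29: policy_rate = (-29 + 15) / -2 = 7.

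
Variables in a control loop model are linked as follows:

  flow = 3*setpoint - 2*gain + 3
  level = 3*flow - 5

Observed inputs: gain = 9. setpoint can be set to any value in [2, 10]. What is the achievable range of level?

-32 to 40

Substituting into the flow equation gives flow = 3*setpoint - 15.
So level = 9*setpoint - 50.
Linear in setpoint, so extremes are at the endpoints: setpoint = 2 gives level = -32; setpoint = 10 gives level = 40.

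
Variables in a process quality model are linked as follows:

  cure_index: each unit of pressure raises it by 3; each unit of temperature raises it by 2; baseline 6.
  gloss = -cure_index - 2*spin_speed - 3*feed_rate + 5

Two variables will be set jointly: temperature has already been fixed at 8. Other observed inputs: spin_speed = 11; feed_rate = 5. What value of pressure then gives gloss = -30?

pressure = -8

With temperature held at 8:
Substituting into the cure_index equation gives cure_index = 3*pressure + 22.
gloss becomes -3*pressure - 54.
Solve -3*pressure - 54 = -30: pressure = (-30 + 54) / -3 = -8.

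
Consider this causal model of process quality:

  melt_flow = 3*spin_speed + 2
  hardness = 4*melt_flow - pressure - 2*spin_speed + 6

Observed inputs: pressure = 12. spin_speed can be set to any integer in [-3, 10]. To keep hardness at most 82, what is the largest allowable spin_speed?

spin_speed = 8

Substituting into the hardness equation gives hardness = 10*spin_speed + 2.
Require 10*spin_speed + 2 ≤ 82, so spin_speed ≤ 8.
The largest integer in [-3, 10] satisfying this is 8.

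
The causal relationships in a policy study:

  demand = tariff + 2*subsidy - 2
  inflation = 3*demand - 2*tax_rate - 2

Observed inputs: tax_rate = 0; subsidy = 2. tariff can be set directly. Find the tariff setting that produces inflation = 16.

tariff = 4

Substituting into the demand equation gives demand = tariff + 2.
inflation becomes 3*tariff + 4.
Solve 3*tariff + 4 = 16: tariff = (16 - 4) / 3 = 4.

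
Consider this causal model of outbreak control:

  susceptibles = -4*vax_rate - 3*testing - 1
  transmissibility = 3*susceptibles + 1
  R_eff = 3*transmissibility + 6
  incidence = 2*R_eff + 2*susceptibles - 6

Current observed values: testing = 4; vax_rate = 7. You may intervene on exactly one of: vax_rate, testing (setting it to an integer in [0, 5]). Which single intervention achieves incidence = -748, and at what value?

Intervening on vax_rate: incidence = -80*vax_rate - 248. Reaching -748 requires vax_rate = 25/4, not an integer.
Intervening on testing: with other inputs at their observed values, incidence = -60*testing - 568. Solving for -748 gives testing = 3, within [0, 5].

set testing = 3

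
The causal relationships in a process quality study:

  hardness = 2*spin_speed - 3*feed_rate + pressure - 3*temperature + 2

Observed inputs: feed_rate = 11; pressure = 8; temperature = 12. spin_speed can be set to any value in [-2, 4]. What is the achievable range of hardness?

Substituting into the hardness equation gives hardness = 2*spin_speed - 59.
Linear in spin_speed, so extremes are at the endpoints: spin_speed = -2 gives hardness = -63; spin_speed = 4 gives hardness = -51.

-63 to -51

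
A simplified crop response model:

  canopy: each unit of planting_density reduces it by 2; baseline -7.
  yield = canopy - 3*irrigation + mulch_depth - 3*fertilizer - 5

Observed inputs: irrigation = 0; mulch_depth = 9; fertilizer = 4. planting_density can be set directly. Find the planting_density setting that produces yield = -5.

Substituting into the yield equation gives yield = -2*planting_density - 15.
Solve -2*planting_density - 15 = -5: planting_density = (-5 + 15) / -2 = -5.

planting_density = -5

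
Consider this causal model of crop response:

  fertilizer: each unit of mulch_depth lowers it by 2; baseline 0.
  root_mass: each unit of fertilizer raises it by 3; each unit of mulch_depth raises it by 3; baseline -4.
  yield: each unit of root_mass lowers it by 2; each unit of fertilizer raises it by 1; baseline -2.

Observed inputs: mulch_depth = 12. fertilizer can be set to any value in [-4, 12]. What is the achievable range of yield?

Intervening on fertilizer fixes its value directly, overriding its dependence on mulch_depth.
Substituting into the root_mass equation gives root_mass = 3*fertilizer + 32.
Substituting into the yield equation gives yield = -5*fertilizer - 66.
Linear in fertilizer, so extremes are at the endpoints: fertilizer = -4 gives yield = -46; fertilizer = 12 gives yield = -126.

-126 to -46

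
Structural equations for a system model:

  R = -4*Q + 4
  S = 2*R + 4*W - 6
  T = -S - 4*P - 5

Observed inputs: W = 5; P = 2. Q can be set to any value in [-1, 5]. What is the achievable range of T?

-43 to 5

Substituting into the S equation gives S = -8*Q + 22.
Substituting into the T equation gives T = 8*Q - 35.
Linear in Q, so extremes are at the endpoints: Q = -1 gives T = -43; Q = 5 gives T = 5.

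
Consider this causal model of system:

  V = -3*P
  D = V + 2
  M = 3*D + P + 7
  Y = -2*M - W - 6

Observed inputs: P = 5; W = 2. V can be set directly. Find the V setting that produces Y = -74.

V = 5

Intervening on V fixes its value directly, overriding its dependence on P.
Substituting into the M equation gives M = 3*V + 18.
Substituting into the Y equation gives Y = -6*V - 44.
Solve -6*V - 44 = -74: V = (-74 + 44) / -6 = 5.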